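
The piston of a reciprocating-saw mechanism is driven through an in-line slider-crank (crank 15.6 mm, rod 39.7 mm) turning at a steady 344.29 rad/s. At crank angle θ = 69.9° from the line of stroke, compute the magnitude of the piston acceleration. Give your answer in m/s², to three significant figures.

52.9

ω = 344.3 rad/s
x(θ) = r cosθ + √(L² − r² sin²θ); with ω constant, a = ω²·d²x/dθ².
d²x/dθ² = −r cosθ − r²(cos2θ)/√u − r⁴ sin²2θ/(4u^{3/2}),  u = L² − r² sin²θ = 0.00136147 m².
Substituting r = 0.0156 m, L = 0.0397 m, θ = 69.9°: d²x/dθ² = -0.0004463 m.
a = ω²·d²x/dθ² = (344.3)²·(-0.0004463) = -52.902 m/s²;  |a| = 52.902 m/s².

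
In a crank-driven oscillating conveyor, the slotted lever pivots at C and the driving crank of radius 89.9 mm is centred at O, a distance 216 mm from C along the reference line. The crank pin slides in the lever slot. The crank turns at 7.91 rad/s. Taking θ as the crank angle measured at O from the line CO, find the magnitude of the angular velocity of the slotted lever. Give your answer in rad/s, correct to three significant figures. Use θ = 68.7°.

1.74

ω = 7.91 rad/s
Crank pin A relative to C: A = (d + r cosθ, r sinθ); lever angle φ = atan2(r sinθ, d + r cosθ).
Differentiating tanφ: φ̇ = rω(d cosθ + r)/(d² + r² + 2dr cosθ).
d² + r² + 2dr cosθ = |CA|² = 0.0688455 m²;  d cosθ + r = +0.16836 m.
|ω_lever| = |0.0899·7.91·+0.16836| / 0.0688455 = 1.739 rad/s.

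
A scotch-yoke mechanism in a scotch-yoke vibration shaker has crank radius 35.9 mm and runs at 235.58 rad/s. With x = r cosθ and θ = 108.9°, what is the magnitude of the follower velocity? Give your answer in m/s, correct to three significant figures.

8.00

ω = 235.6 rad/s
x = r cosθ ⇒ ẋ = −rω sinθ.
|v| = rω|sinθ| = 0.0359·235.6·|sin 108.9°| = 8.0013 m/s.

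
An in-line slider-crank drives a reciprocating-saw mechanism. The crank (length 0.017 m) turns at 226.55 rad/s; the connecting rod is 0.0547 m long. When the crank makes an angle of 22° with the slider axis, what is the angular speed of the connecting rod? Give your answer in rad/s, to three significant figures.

65.7

ω = 226.6 rad/s
The rod makes angle φ with the slider axis where L sinφ = r sinθ; differentiating, L cosφ·φ̇ = r ω cosθ.
L cosφ = √(L² − r² sin²θ) = 0.054328 m.
|ω_rod| = r ω |cosθ| / √(L² − r² sin²θ) = 0.017·226.6·0.92718/0.054328 = 65.729 rad/s.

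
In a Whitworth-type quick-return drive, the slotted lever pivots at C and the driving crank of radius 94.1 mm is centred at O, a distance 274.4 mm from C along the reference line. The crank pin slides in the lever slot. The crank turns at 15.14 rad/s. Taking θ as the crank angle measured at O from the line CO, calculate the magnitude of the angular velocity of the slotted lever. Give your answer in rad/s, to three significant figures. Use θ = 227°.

ω = 15.14 rad/s
Crank pin A relative to C: A = (d + r cosθ, r sinθ); lever angle φ = atan2(r sinθ, d + r cosθ).
Differentiating tanφ: φ̇ = rω(d cosθ + r)/(d² + r² + 2dr cosθ).
d² + r² + 2dr cosθ = |CA|² = 0.0489304 m²;  d cosθ + r = -0.09304 m.
|ω_lever| = |0.0941·15.14·-0.09304| / 0.0489304 = 2.709 rad/s.

2.71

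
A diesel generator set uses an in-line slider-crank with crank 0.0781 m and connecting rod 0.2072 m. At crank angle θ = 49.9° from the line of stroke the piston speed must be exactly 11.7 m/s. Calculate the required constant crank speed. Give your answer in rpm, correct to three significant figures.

For an in-line slider-crank, |v_piston| = rω|sinθ|·[1 + r cosθ/√(L² − r² sin²θ)].
With r = 0.0781 m, L = 0.2072 m, θ = 49.9°: the bracketed kinematic factor |dx/dθ| = 0.074888 m.
ω = v/|dx/dθ| = 11.7/0.074888 = 156.23 rad/s.
N = 60ω/(2π) = 1491.9 rpm.

1490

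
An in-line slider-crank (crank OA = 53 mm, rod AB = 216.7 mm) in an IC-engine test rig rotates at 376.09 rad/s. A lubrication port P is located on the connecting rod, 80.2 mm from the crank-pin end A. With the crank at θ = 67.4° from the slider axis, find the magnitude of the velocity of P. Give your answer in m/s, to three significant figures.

ω = 376.1 rad/s.  Crank-pin speed |V_A| = rω = 19.933 m/s, perpendicular to OA.
Rod angle: sinφ = −(r/L) sinθ ⇒ φ = -13.050°; ω_rod = −rω cosθ/√(L²−r²sin²θ) = -36.286 rad/s.
V_P = V_A + ω_rod × AP, with AP = 0.0802 m along the rod.
Components: V_Px = −rω sinθ − a·ω_rod·sinφ = -19.059 m/s;  V_Py = rω cosθ + a·ω_rod·cosφ = +4.8251 m/s.
|V_P| = √(V_Px² + V_Py²) = 19.661 m/s.

19.7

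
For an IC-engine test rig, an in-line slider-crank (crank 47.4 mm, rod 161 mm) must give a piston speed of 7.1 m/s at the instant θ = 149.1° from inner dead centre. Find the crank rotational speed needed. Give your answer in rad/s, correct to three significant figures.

For an in-line slider-crank, |v_piston| = rω|sinθ|·[1 + r cosθ/√(L² − r² sin²θ)].
With r = 0.0474 m, L = 0.161 m, θ = 149.1°: the bracketed kinematic factor |dx/dθ| = 0.018121 m.
ω = v/|dx/dθ| = 7.1/0.018121 = 391.81 rad/s.

392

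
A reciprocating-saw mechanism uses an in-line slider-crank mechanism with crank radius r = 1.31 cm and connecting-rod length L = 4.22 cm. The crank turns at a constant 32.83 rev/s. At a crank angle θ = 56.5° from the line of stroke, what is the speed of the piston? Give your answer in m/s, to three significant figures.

ω = 2π·32.8 = 206.3 rad/s
For an in-line slider-crank, x = r cosθ + √(L² − r² sin²θ), so v = −rω sinθ·[1 + r cosθ/√(L² − r² sin²θ)].
With r = 0.0131 m, L = 0.0422 m, θ = 56.5°: √(L² − r² sin²θ) = 0.040762 m.
v = −0.0131·206.3·0.83389·[1 + 0.0131·0.55194/0.040762] = -2.6531 m/s.
|v| = 2.6531 m/s.

2.65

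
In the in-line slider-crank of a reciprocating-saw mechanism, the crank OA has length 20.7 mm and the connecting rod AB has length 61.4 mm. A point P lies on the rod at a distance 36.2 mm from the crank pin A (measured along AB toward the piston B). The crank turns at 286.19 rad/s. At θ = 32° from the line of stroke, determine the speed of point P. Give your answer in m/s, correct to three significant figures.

4.22

ω = 286.2 rad/s.  Crank-pin speed |V_A| = rω = 5.9241 m/s, perpendicular to OA.
Rod angle: sinφ = −(r/L) sinθ ⇒ φ = -10.291°; ω_rod = −rω cosθ/√(L²−r²sin²θ) = -83.161 rad/s.
V_P = V_A + ω_rod × AP, with AP = 0.0362 m along the rod.
Components: V_Px = −rω sinθ − a·ω_rod·sinφ = -3.6771 m/s;  V_Py = rω cosθ + a·ω_rod·cosφ = +2.0619 m/s.
|V_P| = √(V_Px² + V_Py²) = 4.2158 m/s.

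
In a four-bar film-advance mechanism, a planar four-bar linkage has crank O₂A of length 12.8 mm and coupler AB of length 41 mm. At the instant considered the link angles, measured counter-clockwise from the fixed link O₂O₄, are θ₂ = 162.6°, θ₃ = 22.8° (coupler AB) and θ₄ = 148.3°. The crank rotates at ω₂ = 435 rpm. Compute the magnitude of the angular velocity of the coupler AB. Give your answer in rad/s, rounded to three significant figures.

ω₂ = 45.55 rad/s (from 435 rpm).
Differentiating the loop-closure r₂e^{iθ₂}+r₃e^{iθ₃}=r₁+r₄e^{iθ₄} gives r₂ω₂e^{iθ₂}+r₃ω₃e^{iθ₃}=r₄ω₄e^{iθ₄}.
Eliminating the other unknown: ω₃ = r₂ω₂ sin(θ₄−θ₂) / [r₃ sin(θ₃−θ₄)].
Numerator sine = -0.24700; denominator sine = -0.81412.
Result = 0.0128·45.55·(-0.24700) / (0.041·(-0.81412)) = +4.3147 rad/s; magnitude 4.3147 rad/s.

4.31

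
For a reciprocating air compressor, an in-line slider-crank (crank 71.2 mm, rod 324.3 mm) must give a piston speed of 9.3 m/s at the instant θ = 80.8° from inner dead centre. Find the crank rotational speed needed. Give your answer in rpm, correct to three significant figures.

1220

For an in-line slider-crank, |v_piston| = rω|sinθ|·[1 + r cosθ/√(L² − r² sin²θ)].
With r = 0.0712 m, L = 0.3243 m, θ = 80.8°: the bracketed kinematic factor |dx/dθ| = 0.072811 m.
ω = v/|dx/dθ| = 9.3/0.072811 = 127.73 rad/s.
N = 60ω/(2π) = 1219.7 rpm.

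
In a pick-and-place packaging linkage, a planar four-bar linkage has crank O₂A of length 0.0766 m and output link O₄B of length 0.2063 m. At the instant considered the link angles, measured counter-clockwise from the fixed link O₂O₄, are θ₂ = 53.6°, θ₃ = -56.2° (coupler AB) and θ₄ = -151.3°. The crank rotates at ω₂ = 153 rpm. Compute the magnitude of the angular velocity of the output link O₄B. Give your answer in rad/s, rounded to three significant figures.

ω₂ = 16.02 rad/s (from 153 rpm).
Differentiating the loop-closure r₂e^{iθ₂}+r₃e^{iθ₃}=r₁+r₄e^{iθ₄} gives r₂ω₂e^{iθ₂}+r₃ω₃e^{iθ₃}=r₄ω₄e^{iθ₄}.
Eliminating the other unknown: ω₄ = r₂ω₂ sin(θ₂−θ₃) / [r₄ sin(θ₄−θ₃)].
Numerator sine = +0.94088; denominator sine = -0.99604.
Result = 0.0766·16.02·(+0.94088) / (0.2063·(-0.99604)) = -5.6196 rad/s; magnitude 5.6196 rad/s.

5.62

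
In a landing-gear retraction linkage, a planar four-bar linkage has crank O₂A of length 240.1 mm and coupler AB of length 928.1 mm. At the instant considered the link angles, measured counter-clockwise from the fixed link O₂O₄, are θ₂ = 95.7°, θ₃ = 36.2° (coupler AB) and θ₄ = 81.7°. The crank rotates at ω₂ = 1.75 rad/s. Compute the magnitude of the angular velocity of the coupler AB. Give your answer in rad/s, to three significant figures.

ω₂ = 1.75 rad/s
Differentiating the loop-closure r₂e^{iθ₂}+r₃e^{iθ₃}=r₁+r₄e^{iθ₄} gives r₂ω₂e^{iθ₂}+r₃ω₃e^{iθ₃}=r₄ω₄e^{iθ₄}.
Eliminating the other unknown: ω₃ = r₂ω₂ sin(θ₄−θ₂) / [r₃ sin(θ₃−θ₄)].
Numerator sine = -0.24192; denominator sine = -0.71325.
Result = 0.2401·1.75·(-0.24192) / (0.9281·(-0.71325)) = +0.15356 rad/s; magnitude 0.15356 rad/s.

0.154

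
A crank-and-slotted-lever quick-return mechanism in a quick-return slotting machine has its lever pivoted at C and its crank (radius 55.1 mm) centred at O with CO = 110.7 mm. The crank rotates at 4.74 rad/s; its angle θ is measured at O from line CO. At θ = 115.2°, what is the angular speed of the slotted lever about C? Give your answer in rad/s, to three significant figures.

ω = 4.74 rad/s
Crank pin A relative to C: A = (d + r cosθ, r sinθ); lever angle φ = atan2(r sinθ, d + r cosθ).
Differentiating tanφ: φ̇ = rω(d cosθ + r)/(d² + r² + 2dr cosθ).
d² + r² + 2dr cosθ = |CA|² = 0.0100964 m²;  d cosθ + r = +0.0079662 m.
|ω_lever| = |0.0551·4.74·+0.0079662| / 0.0100964 = 0.20607 rad/s.

0.206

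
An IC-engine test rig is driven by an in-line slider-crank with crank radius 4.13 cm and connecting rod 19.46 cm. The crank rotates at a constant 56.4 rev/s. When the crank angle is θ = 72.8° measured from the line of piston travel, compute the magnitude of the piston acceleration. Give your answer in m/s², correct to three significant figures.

610

ω = 2π·56.4 = 354.4 rad/s
x(θ) = r cosθ + √(L² − r² sin²θ); with ω constant, a = ω²·d²x/dθ².
d²x/dθ² = −r cosθ − r²(cos2θ)/√u − r⁴ sin²2θ/(4u^{3/2}),  u = L² − r² sin²θ = 0.0363126 m².
Substituting r = 0.0413 m, L = 0.1946 m, θ = 72.8°: d²x/dθ² = -0.0048607 m.
a = ω²·d²x/dθ² = (354.4)²·(-0.0048607) = -610.4 m/s²;  |a| = 610.4 m/s².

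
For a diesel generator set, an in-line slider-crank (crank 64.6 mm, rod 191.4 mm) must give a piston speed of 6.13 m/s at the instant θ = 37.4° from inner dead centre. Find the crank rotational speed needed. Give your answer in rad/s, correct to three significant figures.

For an in-line slider-crank, |v_piston| = rω|sinθ|·[1 + r cosθ/√(L² − r² sin²θ)].
With r = 0.0646 m, L = 0.1914 m, θ = 37.4°: the bracketed kinematic factor |dx/dθ| = 0.049985 m.
ω = v/|dx/dθ| = 6.13/0.049985 = 122.64 rad/s.

123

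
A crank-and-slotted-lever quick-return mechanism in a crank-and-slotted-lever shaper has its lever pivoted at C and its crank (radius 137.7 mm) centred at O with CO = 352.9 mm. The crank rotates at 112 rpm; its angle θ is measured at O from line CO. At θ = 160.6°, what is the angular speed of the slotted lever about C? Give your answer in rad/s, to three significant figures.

ω = 11.73 rad/s (from 112 rpm).
Crank pin A relative to C: A = (d + r cosθ, r sinθ); lever angle φ = atan2(r sinθ, d + r cosθ).
Differentiating tanφ: φ̇ = rω(d cosθ + r)/(d² + r² + 2dr cosθ).
d² + r² + 2dr cosθ = |CA|² = 0.0518292 m²;  d cosθ + r = -0.19516 m.
|ω_lever| = |0.1377·11.73·-0.19516| / 0.0518292 = 6.0814 rad/s.

6.08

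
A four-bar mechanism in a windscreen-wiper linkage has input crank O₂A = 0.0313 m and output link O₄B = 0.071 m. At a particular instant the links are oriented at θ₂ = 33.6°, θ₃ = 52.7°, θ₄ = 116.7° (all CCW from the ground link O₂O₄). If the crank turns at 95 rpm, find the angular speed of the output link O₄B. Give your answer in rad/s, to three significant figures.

ω₂ = 9.948 rad/s (from 95 rpm).
Differentiating the loop-closure r₂e^{iθ₂}+r₃e^{iθ₃}=r₁+r₄e^{iθ₄} gives r₂ω₂e^{iθ₂}+r₃ω₃e^{iθ₃}=r₄ω₄e^{iθ₄}.
Eliminating the other unknown: ω₄ = r₂ω₂ sin(θ₂−θ₃) / [r₄ sin(θ₄−θ₃)].
Numerator sine = -0.32722; denominator sine = +0.89879.
Result = 0.0313·9.948·(-0.32722) / (0.071·(+0.89879)) = -1.5967 rad/s; magnitude 1.5967 rad/s.

1.60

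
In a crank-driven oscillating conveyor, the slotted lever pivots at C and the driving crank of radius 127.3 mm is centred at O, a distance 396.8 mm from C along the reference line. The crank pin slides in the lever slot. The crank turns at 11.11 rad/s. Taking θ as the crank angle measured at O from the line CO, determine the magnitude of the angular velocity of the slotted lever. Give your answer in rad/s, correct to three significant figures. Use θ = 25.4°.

ω = 11.11 rad/s
Crank pin A relative to C: A = (d + r cosθ, r sinθ); lever angle φ = atan2(r sinθ, d + r cosθ).
Differentiating tanφ: φ̇ = rω(d cosθ + r)/(d² + r² + 2dr cosθ).
d² + r² + 2dr cosθ = |CA|² = 0.264915 m²;  d cosθ + r = +0.48574 m.
|ω_lever| = |0.1273·11.11·+0.48574| / 0.264915 = 2.5932 rad/s.

2.59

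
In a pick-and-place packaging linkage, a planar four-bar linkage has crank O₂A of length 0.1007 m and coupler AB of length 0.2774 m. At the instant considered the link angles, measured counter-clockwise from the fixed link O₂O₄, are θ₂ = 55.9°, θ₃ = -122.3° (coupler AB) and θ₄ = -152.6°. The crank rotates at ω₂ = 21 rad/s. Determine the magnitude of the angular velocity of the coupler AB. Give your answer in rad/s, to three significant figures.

7.21

ω₂ = 21 rad/s
Differentiating the loop-closure r₂e^{iθ₂}+r₃e^{iθ₃}=r₁+r₄e^{iθ₄} gives r₂ω₂e^{iθ₂}+r₃ω₃e^{iθ₃}=r₄ω₄e^{iθ₄}.
Eliminating the other unknown: ω₃ = r₂ω₂ sin(θ₄−θ₂) / [r₃ sin(θ₃−θ₄)].
Numerator sine = +0.47716; denominator sine = +0.50453.
Result = 0.1007·21·(+0.47716) / (0.2774·(+0.50453)) = +7.2098 rad/s; magnitude 7.2098 rad/s.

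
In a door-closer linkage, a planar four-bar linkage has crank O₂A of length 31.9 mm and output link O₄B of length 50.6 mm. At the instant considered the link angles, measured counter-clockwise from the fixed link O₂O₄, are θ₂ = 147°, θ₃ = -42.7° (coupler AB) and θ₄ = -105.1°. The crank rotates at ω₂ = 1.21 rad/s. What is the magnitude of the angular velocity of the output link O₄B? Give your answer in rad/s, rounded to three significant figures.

0.145

ω₂ = 1.21 rad/s
Differentiating the loop-closure r₂e^{iθ₂}+r₃e^{iθ₃}=r₁+r₄e^{iθ₄} gives r₂ω₂e^{iθ₂}+r₃ω₃e^{iθ₃}=r₄ω₄e^{iθ₄}.
Eliminating the other unknown: ω₄ = r₂ω₂ sin(θ₂−θ₃) / [r₄ sin(θ₄−θ₃)].
Numerator sine = -0.16849; denominator sine = -0.88620.
Result = 0.0319·1.21·(-0.16849) / (0.0506·(-0.88620)) = +0.14503 rad/s; magnitude 0.14503 rad/s.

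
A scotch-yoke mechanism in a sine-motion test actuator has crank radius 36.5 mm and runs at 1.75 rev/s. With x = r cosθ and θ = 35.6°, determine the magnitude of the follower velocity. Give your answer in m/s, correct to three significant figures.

0.234

ω = 11 rad/s (from 1.75 rev/s).
x = r cosθ ⇒ ẋ = −rω sinθ.
|v| = rω|sinθ| = 0.0365·11·|sin 35.6°| = 0.23363 m/s.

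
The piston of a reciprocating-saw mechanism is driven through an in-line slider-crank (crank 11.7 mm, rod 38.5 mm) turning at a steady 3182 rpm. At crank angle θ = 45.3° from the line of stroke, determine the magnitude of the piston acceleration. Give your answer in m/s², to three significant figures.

ω = 2π·3182/60 = 333.2 rad/s
x(θ) = r cosθ + √(L² − r² sin²θ); with ω constant, a = ω²·d²x/dθ².
d²x/dθ² = −r cosθ − r²(cos2θ)/√u − r⁴ sin²2θ/(4u^{3/2}),  u = L² − r² sin²θ = 0.00141309 m².
Substituting r = 0.0117 m, L = 0.0385 m, θ = 45.3°: d²x/dθ² = -0.0082798 m.
a = ω²·d²x/dθ² = (333.2)²·(-0.0082798) = -919.34 m/s²;  |a| = 919.34 m/s².

919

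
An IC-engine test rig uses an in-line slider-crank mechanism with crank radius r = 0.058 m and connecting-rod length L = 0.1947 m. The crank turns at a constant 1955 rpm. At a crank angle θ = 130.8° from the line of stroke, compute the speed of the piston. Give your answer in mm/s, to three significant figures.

ω = 2π·1955/60 = 204.7 rad/s
For an in-line slider-crank, x = r cosθ + √(L² − r² sin²θ), so v = −rω sinθ·[1 + r cosθ/√(L² − r² sin²θ)].
With r = 0.058 m, L = 0.1947 m, θ = 130.8°: √(L² − r² sin²θ) = 0.18968 m.
v = −0.058·204.7·0.75700·[1 + 0.058·-0.65342/0.18968] = -7.1928 m/s.
|v| = 7.1928 m/s = 7192.8 mm/s.

7190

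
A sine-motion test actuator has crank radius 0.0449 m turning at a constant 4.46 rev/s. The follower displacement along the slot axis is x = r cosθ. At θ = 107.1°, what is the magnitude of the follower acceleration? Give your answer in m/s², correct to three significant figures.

10.4

ω = 28.02 rad/s (from 4.46 rev/s).
x = r cosθ ⇒ ẍ = −rω² cosθ (ω constant).
|a| = rω²|cosθ| = 0.0449·(28.02)²·|cos 107.1°| = 10.368 m/s².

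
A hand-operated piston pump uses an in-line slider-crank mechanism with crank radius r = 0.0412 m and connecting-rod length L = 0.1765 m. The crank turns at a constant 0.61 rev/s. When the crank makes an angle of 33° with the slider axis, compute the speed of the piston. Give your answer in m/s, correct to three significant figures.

ω = 2π·0.61 = 3.833 rad/s
For an in-line slider-crank, x = r cosθ + √(L² − r² sin²θ), so v = −rω sinθ·[1 + r cosθ/√(L² − r² sin²θ)].
With r = 0.0412 m, L = 0.1765 m, θ = 33°: √(L² − r² sin²θ) = 0.17507 m.
v = −0.0412·3.833·0.54464·[1 + 0.0412·0.83867/0.17507] = -0.10298 m/s.
|v| = 0.10298 m/s.

0.103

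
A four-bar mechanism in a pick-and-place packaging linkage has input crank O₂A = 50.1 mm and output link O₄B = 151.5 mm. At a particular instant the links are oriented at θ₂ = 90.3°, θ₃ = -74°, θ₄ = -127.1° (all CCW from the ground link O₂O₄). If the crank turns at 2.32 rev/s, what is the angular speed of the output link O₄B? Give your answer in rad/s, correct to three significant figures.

ω₂ = 14.58 rad/s (from 2.32 rev/s).
Differentiating the loop-closure r₂e^{iθ₂}+r₃e^{iθ₃}=r₁+r₄e^{iθ₄} gives r₂ω₂e^{iθ₂}+r₃ω₃e^{iθ₃}=r₄ω₄e^{iθ₄}.
Eliminating the other unknown: ω₄ = r₂ω₂ sin(θ₂−θ₃) / [r₄ sin(θ₄−θ₃)].
Numerator sine = +0.27060; denominator sine = -0.79968.
Result = 0.0501·14.58·(+0.27060) / (0.1515·(-0.79968)) = -1.6312 rad/s; magnitude 1.6312 rad/s.

1.63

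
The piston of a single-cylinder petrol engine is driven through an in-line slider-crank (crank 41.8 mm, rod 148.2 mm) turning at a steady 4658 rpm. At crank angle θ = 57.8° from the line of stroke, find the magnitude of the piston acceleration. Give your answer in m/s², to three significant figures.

4100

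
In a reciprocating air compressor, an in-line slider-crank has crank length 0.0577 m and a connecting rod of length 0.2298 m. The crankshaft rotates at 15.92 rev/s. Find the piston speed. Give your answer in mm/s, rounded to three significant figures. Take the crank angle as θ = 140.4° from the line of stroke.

ω = 2π·15.9 = 100 rad/s
For an in-line slider-crank, x = r cosθ + √(L² − r² sin²θ), so v = −rω sinθ·[1 + r cosθ/√(L² − r² sin²θ)].
With r = 0.0577 m, L = 0.2298 m, θ = 140.4°: √(L² − r² sin²θ) = 0.22684 m.
v = −0.0577·100·0.63742·[1 + 0.0577·-0.77051/0.22684] = -2.9579 m/s.
|v| = 2.9579 m/s = 2957.9 mm/s.

2960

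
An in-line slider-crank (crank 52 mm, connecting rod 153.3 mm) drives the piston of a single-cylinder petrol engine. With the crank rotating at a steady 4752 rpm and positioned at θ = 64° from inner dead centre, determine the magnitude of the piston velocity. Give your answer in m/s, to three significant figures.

ω = 2π·4752/60 = 497.6 rad/s
For an in-line slider-crank, x = r cosθ + √(L² − r² sin²θ), so v = −rω sinθ·[1 + r cosθ/√(L² − r² sin²θ)].
With r = 0.052 m, L = 0.1533 m, θ = 64°: √(L² − r² sin²θ) = 0.146 m.
v = −0.052·497.6·0.89879·[1 + 0.052·0.43837/0.146] = -26.889 m/s.
|v| = 26.889 m/s.

26.9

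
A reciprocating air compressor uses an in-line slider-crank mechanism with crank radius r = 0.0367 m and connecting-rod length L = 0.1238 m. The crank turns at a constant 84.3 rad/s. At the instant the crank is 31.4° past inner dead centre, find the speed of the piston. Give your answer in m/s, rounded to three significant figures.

2.02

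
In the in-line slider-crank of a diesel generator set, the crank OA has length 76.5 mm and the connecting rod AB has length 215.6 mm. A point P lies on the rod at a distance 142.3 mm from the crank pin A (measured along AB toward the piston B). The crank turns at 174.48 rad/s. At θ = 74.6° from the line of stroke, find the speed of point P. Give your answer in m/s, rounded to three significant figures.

ω = 174.5 rad/s.  Crank-pin speed |V_A| = rω = 13.348 m/s, perpendicular to OA.
Rod angle: sinφ = −(r/L) sinθ ⇒ φ = -20.004°; ω_rod = −rω cosθ/√(L²−r²sin²θ) = -17.496 rad/s.
V_P = V_A + ω_rod × AP, with AP = 0.1423 m along the rod.
Components: V_Px = −rω sinθ − a·ω_rod·sinφ = -13.72 m/s;  V_Py = rω cosθ + a·ω_rod·cosφ = +1.2051 m/s.
|V_P| = √(V_Px² + V_Py²) = 13.773 m/s.

13.8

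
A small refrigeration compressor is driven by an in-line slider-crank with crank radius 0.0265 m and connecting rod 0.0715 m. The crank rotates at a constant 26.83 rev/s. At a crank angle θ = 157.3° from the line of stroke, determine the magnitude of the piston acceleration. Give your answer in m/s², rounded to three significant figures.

492

ω = 2π·26.8 = 168.6 rad/s
x(θ) = r cosθ + √(L² − r² sin²θ); with ω constant, a = ω²·d²x/dθ².
d²x/dθ² = −r cosθ − r²(cos2θ)/√u − r⁴ sin²2θ/(4u^{3/2}),  u = L² − r² sin²θ = 0.00500767 m².
Substituting r = 0.0265 m, L = 0.0715 m, θ = 157.3°: d²x/dθ² = +0.017303 m.
a = ω²·d²x/dθ² = (168.6)²·(+0.017303) = +491.72 m/s²;  |a| = 491.72 m/s².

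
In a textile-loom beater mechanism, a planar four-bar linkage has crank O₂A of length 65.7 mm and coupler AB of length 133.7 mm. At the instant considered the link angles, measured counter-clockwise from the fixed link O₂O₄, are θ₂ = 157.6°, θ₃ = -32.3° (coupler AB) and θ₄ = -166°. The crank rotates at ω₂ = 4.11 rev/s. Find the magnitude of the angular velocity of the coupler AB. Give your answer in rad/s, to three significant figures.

10.4

ω₂ = 25.82 rad/s (from 4.11 rev/s).
Differentiating the loop-closure r₂e^{iθ₂}+r₃e^{iθ₃}=r₁+r₄e^{iθ₄} gives r₂ω₂e^{iθ₂}+r₃ω₃e^{iθ₃}=r₄ω₄e^{iθ₄}.
Eliminating the other unknown: ω₃ = r₂ω₂ sin(θ₄−θ₂) / [r₃ sin(θ₃−θ₄)].
Numerator sine = +0.59342; denominator sine = +0.72297.
Result = 0.0657·25.82·(+0.59342) / (0.1337·(+0.72297)) = +10.416 rad/s; magnitude 10.416 rad/s.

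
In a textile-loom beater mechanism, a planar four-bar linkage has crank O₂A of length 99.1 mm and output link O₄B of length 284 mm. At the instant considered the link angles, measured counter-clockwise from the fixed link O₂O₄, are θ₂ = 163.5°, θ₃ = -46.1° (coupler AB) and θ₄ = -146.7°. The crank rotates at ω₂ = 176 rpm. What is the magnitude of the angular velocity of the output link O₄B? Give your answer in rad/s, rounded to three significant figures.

3.23

ω₂ = 18.43 rad/s (from 176 rpm).
Differentiating the loop-closure r₂e^{iθ₂}+r₃e^{iθ₃}=r₁+r₄e^{iθ₄} gives r₂ω₂e^{iθ₂}+r₃ω₃e^{iθ₃}=r₄ω₄e^{iθ₄}.
Eliminating the other unknown: ω₄ = r₂ω₂ sin(θ₂−θ₃) / [r₄ sin(θ₄−θ₃)].
Numerator sine = -0.49394; denominator sine = -0.98294.
Result = 0.0991·18.43·(-0.49394) / (0.284·(-0.98294)) = +3.2318 rad/s; magnitude 3.2318 rad/s.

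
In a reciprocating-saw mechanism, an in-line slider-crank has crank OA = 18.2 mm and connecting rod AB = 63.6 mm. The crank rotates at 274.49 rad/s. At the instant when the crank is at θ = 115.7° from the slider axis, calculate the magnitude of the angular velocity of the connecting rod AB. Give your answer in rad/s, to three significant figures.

ω = 274.5 rad/s
The rod makes angle φ with the slider axis where L sinφ = r sinθ; differentiating, L cosφ·φ̇ = r ω cosθ.
L cosφ = √(L² − r² sin²θ) = 0.061449 m.
|ω_rod| = r ω |cosθ| / √(L² − r² sin²θ) = 0.0182·274.5·0.43366/0.061449 = 35.256 rad/s.

35.3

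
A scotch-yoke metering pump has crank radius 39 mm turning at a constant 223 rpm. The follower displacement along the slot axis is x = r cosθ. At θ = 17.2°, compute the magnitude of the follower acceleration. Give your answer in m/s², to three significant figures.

ω = 23.35 rad/s (from 223 rpm).
x = r cosθ ⇒ ẍ = −rω² cosθ (ω constant).
|a| = rω²|cosθ| = 0.039·(23.35)²·|cos 17.2°| = 20.317 m/s².

20.3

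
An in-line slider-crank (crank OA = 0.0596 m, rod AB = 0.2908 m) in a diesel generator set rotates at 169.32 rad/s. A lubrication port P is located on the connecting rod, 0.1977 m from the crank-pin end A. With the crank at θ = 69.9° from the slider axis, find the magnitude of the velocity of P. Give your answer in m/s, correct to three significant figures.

ω = 169.3 rad/s.  Crank-pin speed |V_A| = rω = 10.091 m/s, perpendicular to OA.
Rod angle: sinφ = −(r/L) sinθ ⇒ φ = -11.097°; ω_rod = −rω cosθ/√(L²−r²sin²θ) = -12.153 rad/s.
V_P = V_A + ω_rod × AP, with AP = 0.1977 m along the rod.
Components: V_Px = −rω sinθ − a·ω_rod·sinφ = -9.9393 m/s;  V_Py = rω cosθ + a·ω_rod·cosφ = +1.1103 m/s.
|V_P| = √(V_Px² + V_Py²) = 10.001 m/s.

10.0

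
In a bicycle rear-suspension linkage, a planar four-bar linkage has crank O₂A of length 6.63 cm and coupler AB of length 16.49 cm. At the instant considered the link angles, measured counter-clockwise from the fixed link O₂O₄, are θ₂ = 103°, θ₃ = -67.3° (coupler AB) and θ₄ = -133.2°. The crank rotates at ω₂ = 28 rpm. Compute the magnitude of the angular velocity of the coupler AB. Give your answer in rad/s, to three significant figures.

1.07

ω₂ = 2.932 rad/s (from 28 rpm).
Differentiating the loop-closure r₂e^{iθ₂}+r₃e^{iθ₃}=r₁+r₄e^{iθ₄} gives r₂ω₂e^{iθ₂}+r₃ω₃e^{iθ₃}=r₄ω₄e^{iθ₄}.
Eliminating the other unknown: ω₃ = r₂ω₂ sin(θ₄−θ₂) / [r₃ sin(θ₃−θ₄)].
Numerator sine = +0.83098; denominator sine = +0.91283.
Result = 0.0663·2.932·(+0.83098) / (0.1649·(+0.91283)) = +1.0732 rad/s; magnitude 1.0732 rad/s.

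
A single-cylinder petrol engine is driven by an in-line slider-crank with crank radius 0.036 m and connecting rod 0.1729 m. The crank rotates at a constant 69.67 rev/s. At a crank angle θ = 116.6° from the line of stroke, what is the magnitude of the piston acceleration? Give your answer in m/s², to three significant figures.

3950

ω = 2π·69.7 = 437.7 rad/s
x(θ) = r cosθ + √(L² − r² sin²θ); with ω constant, a = ω²·d²x/dθ².
d²x/dθ² = −r cosθ − r²(cos2θ)/√u − r⁴ sin²2θ/(4u^{3/2}),  u = L² − r² sin²θ = 0.0288582 m².
Substituting r = 0.036 m, L = 0.1729 m, θ = 116.6°: d²x/dθ² = +0.020634 m.
a = ω²·d²x/dθ² = (437.7)²·(+0.020634) = +3954.1 m/s²;  |a| = 3954.1 m/s².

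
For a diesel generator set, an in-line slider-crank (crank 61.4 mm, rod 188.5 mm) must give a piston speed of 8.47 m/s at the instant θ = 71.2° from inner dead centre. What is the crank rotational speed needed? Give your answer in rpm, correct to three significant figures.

1250

For an in-line slider-crank, |v_piston| = rω|sinθ|·[1 + r cosθ/√(L² − r² sin²θ)].
With r = 0.0614 m, L = 0.1885 m, θ = 71.2°: the bracketed kinematic factor |dx/dθ| = 0.064538 m.
ω = v/|dx/dθ| = 8.47/0.064538 = 131.24 rad/s.
N = 60ω/(2π) = 1253.3 rpm.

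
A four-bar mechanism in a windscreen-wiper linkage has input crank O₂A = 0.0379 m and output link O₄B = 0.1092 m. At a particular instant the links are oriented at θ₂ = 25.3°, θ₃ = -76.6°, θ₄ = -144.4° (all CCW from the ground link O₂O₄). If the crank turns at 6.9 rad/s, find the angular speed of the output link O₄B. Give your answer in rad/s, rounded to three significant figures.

2.53

ω₂ = 6.9 rad/s
Differentiating the loop-closure r₂e^{iθ₂}+r₃e^{iθ₃}=r₁+r₄e^{iθ₄} gives r₂ω₂e^{iθ₂}+r₃ω₃e^{iθ₃}=r₄ω₄e^{iθ₄}.
Eliminating the other unknown: ω₄ = r₂ω₂ sin(θ₂−θ₃) / [r₄ sin(θ₄−θ₃)].
Numerator sine = +0.97851; denominator sine = -0.92587.
Result = 0.0379·6.9·(+0.97851) / (0.1092·(-0.92587)) = -2.5309 rad/s; magnitude 2.5309 rad/s.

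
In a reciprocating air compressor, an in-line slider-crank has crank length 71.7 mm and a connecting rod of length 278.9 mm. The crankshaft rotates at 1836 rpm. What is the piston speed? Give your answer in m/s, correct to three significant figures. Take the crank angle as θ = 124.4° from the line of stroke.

9.68

ω = 2π·1836/60 = 192.3 rad/s
For an in-line slider-crank, x = r cosθ + √(L² − r² sin²θ), so v = −rω sinθ·[1 + r cosθ/√(L² − r² sin²θ)].
With r = 0.0717 m, L = 0.2789 m, θ = 124.4°: √(L² − r² sin²θ) = 0.27255 m.
v = −0.0717·192.3·0.82511·[1 + 0.0717·-0.56497/0.27255] = -9.684 m/s.
|v| = 9.684 m/s.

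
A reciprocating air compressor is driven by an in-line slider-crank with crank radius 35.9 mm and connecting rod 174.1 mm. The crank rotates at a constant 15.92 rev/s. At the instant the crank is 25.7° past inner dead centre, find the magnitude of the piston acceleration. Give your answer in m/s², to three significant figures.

ω = 2π·15.9 = 100 rad/s
x(θ) = r cosθ + √(L² − r² sin²θ); with ω constant, a = ω²·d²x/dθ².
d²x/dθ² = −r cosθ − r²(cos2θ)/√u − r⁴ sin²2θ/(4u^{3/2}),  u = L² − r² sin²θ = 0.0300684 m².
Substituting r = 0.0359 m, L = 0.1741 m, θ = 25.7°: d²x/dθ² = -0.037034 m.
a = ω²·d²x/dθ² = (100)²·(-0.037034) = -370.55 m/s²;  |a| = 370.55 m/s².

371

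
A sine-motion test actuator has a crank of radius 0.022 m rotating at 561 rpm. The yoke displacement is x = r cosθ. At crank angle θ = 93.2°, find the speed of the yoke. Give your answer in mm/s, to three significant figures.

1290

ω = 58.75 rad/s (from 561 rpm).
x = r cosθ ⇒ ẋ = −rω sinθ.
|v| = rω|sinθ| = 0.022·58.75·|sin 93.2°| = 1.2904 m/s = 1290.4 mm/s.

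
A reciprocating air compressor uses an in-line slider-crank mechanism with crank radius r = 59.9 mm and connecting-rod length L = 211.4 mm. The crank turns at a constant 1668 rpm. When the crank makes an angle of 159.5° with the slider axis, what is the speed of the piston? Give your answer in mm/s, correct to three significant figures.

ω = 2π·1668/60 = 174.7 rad/s
For an in-line slider-crank, x = r cosθ + √(L² − r² sin²θ), so v = −rω sinθ·[1 + r cosθ/√(L² − r² sin²θ)].
With r = 0.0599 m, L = 0.2114 m, θ = 159.5°: √(L² − r² sin²θ) = 0.21036 m.
v = −0.0599·174.7·0.35021·[1 + 0.0599·-0.93667/0.21036] = -2.6869 m/s.
|v| = 2.6869 m/s = 2686.9 mm/s.

2690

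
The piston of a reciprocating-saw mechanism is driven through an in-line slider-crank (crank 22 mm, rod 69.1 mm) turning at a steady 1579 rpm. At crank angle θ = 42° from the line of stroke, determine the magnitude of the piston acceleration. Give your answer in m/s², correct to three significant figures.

ω = 2π·1579/60 = 165.4 rad/s
x(θ) = r cosθ + √(L² − r² sin²θ); with ω constant, a = ω²·d²x/dθ².
d²x/dθ² = −r cosθ − r²(cos2θ)/√u − r⁴ sin²2θ/(4u^{3/2}),  u = L² − r² sin²θ = 0.00455811 m².
Substituting r = 0.022 m, L = 0.0691 m, θ = 42°: d²x/dθ² = -0.017287 m.
a = ω²·d²x/dθ² = (165.4)²·(-0.017287) = -472.65 m/s²;  |a| = 472.65 m/s².

473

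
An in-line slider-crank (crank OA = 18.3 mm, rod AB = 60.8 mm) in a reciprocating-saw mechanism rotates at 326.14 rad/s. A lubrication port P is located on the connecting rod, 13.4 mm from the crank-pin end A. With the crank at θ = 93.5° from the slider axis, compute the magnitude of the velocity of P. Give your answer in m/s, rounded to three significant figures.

5.94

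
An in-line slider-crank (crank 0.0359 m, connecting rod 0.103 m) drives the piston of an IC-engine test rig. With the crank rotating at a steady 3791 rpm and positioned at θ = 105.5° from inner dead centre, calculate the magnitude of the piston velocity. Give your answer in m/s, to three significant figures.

ω = 2π·3791/60 = 397 rad/s
For an in-line slider-crank, x = r cosθ + √(L² − r² sin²θ), so v = −rω sinθ·[1 + r cosθ/√(L² − r² sin²θ)].
With r = 0.0359 m, L = 0.103 m, θ = 105.5°: √(L² − r² sin²θ) = 0.097017 m.
v = −0.0359·397·0.96363·[1 + 0.0359·-0.26724/0.097017] = -12.376 m/s.
|v| = 12.376 m/s.

12.4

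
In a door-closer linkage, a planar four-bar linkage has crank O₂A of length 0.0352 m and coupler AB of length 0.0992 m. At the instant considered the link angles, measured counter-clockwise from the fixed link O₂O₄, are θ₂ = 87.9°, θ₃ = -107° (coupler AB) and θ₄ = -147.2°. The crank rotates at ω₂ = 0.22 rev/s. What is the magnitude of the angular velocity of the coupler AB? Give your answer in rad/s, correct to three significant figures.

ω₂ = 1.382 rad/s (from 0.22 rev/s).
Differentiating the loop-closure r₂e^{iθ₂}+r₃e^{iθ₃}=r₁+r₄e^{iθ₄} gives r₂ω₂e^{iθ₂}+r₃ω₃e^{iθ₃}=r₄ω₄e^{iθ₄}.
Eliminating the other unknown: ω₃ = r₂ω₂ sin(θ₄−θ₂) / [r₃ sin(θ₃−θ₄)].
Numerator sine = +0.82015; denominator sine = +0.64546.
Result = 0.0352·1.382·(+0.82015) / (0.0992·(+0.64546)) = +0.62325 rad/s; magnitude 0.62325 rad/s.

0.623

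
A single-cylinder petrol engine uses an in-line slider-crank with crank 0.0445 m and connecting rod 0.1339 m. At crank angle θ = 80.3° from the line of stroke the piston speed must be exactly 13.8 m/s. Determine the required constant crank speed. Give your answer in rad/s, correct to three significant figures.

For an in-line slider-crank, |v_piston| = rω|sinθ|·[1 + r cosθ/√(L² − r² sin²θ)].
With r = 0.0445 m, L = 0.1339 m, θ = 80.3°: the bracketed kinematic factor |dx/dθ| = 0.046463 m.
ω = v/|dx/dθ| = 13.8/0.046463 = 297.01 rad/s.

297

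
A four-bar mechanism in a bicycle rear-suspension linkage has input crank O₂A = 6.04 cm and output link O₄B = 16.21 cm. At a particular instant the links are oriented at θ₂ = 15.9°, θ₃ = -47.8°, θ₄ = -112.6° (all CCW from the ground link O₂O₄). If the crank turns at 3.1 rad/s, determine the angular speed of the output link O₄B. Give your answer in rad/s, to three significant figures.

1.14

ω₂ = 3.1 rad/s
Differentiating the loop-closure r₂e^{iθ₂}+r₃e^{iθ₃}=r₁+r₄e^{iθ₄} gives r₂ω₂e^{iθ₂}+r₃ω₃e^{iθ₃}=r₄ω₄e^{iθ₄}.
Eliminating the other unknown: ω₄ = r₂ω₂ sin(θ₂−θ₃) / [r₄ sin(θ₄−θ₃)].
Numerator sine = +0.89649; denominator sine = -0.90483.
Result = 0.0604·3.1·(+0.89649) / (0.1621·(-0.90483)) = -1.1444 rad/s; magnitude 1.1444 rad/s.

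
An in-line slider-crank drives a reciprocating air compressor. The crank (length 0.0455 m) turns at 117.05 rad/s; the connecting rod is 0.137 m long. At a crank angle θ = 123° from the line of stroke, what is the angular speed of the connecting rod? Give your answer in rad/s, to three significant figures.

22.0

ω = 117 rad/s
The rod makes angle φ with the slider axis where L sinφ = r sinθ; differentiating, L cosφ·φ̇ = r ω cosθ.
L cosφ = √(L² − r² sin²θ) = 0.13158 m.
|ω_rod| = r ω |cosθ| / √(L² − r² sin²θ) = 0.0455·117·0.54464/0.13158 = 22.045 rad/s.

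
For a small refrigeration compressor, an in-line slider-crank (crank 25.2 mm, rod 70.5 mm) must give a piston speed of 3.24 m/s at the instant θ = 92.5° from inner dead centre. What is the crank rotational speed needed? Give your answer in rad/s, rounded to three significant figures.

131

For an in-line slider-crank, |v_piston| = rω|sinθ|·[1 + r cosθ/√(L² − r² sin²θ)].
With r = 0.0252 m, L = 0.0705 m, θ = 92.5°: the bracketed kinematic factor |dx/dθ| = 0.024756 m.
ω = v/|dx/dθ| = 3.24/0.024756 = 130.88 rad/s.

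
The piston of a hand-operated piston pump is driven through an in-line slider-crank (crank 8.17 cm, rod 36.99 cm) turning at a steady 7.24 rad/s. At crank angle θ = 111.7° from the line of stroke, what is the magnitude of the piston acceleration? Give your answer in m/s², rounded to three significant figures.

2.28

ω = 7.24 rad/s
x(θ) = r cosθ + √(L² − r² sin²θ); with ω constant, a = ω²·d²x/dθ².
d²x/dθ² = −r cosθ − r²(cos2θ)/√u − r⁴ sin²2θ/(4u^{3/2}),  u = L² − r² sin²θ = 0.131064 m².
Substituting r = 0.0817 m, L = 0.3699 m, θ = 111.7°: d²x/dθ² = +0.043494 m.
a = ω²·d²x/dθ² = (7.24)²·(+0.043494) = +2.2798 m/s²;  |a| = 2.2798 m/s².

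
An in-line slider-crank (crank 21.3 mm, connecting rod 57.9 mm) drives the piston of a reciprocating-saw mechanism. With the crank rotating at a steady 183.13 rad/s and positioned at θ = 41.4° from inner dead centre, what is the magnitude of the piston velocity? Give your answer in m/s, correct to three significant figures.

3.31

ω = 183.1 rad/s
For an in-line slider-crank, x = r cosθ + √(L² − r² sin²θ), so v = −rω sinθ·[1 + r cosθ/√(L² − r² sin²θ)].
With r = 0.0213 m, L = 0.0579 m, θ = 41.4°: √(L² − r² sin²θ) = 0.05616 m.
v = −0.0213·183.1·0.66131·[1 + 0.0213·0.75011/0.05616] = -3.3134 m/s.
|v| = 3.3134 m/s.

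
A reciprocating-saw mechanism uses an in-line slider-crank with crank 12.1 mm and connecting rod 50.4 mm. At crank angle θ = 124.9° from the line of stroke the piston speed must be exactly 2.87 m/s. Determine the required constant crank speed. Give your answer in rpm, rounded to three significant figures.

For an in-line slider-crank, |v_piston| = rω|sinθ|·[1 + r cosθ/√(L² − r² sin²θ)].
With r = 0.0121 m, L = 0.0504 m, θ = 124.9°: the bracketed kinematic factor |dx/dθ| = 0.0085335 m.
ω = v/|dx/dθ| = 2.87/0.0085335 = 336.32 rad/s.
N = 60ω/(2π) = 3211.6 rpm.

3210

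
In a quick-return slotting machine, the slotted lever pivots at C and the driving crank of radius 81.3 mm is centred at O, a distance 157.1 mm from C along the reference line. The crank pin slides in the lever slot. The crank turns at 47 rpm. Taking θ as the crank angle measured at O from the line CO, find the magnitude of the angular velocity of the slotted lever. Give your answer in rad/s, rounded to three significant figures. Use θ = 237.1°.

0.0927

ω = 4.922 rad/s (from 47 rpm).
Crank pin A relative to C: A = (d + r cosθ, r sinθ); lever angle φ = atan2(r sinθ, d + r cosθ).
Differentiating tanφ: φ̇ = rω(d cosθ + r)/(d² + r² + 2dr cosθ).
d² + r² + 2dr cosθ = |CA|² = 0.017415 m²;  d cosθ + r = -0.0040327 m.
|ω_lever| = |0.0813·4.922·-0.0040327| / 0.017415 = 0.09266 rad/s.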